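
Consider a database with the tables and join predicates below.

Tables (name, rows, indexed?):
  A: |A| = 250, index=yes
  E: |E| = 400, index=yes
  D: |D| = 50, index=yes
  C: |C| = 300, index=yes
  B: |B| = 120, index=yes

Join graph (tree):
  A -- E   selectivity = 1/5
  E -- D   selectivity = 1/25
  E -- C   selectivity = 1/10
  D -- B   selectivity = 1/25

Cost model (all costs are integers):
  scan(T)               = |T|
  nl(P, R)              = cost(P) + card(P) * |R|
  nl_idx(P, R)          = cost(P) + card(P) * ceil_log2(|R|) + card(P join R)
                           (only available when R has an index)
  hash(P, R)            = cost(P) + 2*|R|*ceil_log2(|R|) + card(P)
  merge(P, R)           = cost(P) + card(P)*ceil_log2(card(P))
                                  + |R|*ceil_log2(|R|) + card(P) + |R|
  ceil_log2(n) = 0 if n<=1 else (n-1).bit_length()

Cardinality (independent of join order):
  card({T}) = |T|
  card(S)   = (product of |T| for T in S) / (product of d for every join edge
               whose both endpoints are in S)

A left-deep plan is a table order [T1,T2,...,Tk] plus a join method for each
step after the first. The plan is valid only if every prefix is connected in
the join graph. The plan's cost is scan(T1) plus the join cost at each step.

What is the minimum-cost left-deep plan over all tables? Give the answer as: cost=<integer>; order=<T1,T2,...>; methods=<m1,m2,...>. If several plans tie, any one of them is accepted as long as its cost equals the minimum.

cost=132220; order=D,E,B,C,A; methods=nl_idx,hash,hash,hash

Selinger DP (subsets sized 1..n):
  {A}: scan cost=250, card=250
  {E}: scan cost=400, card=400
  {D}: scan cost=50, card=50
  {C}: scan cost=300, card=300
  {B}: scan cost=120, card=120
  {AE}: card=20000; try (A,hash)→4800, (E,merge)→6500, (A,merge)→6650, (E,hash)→7700, (E,nl_idx)→22500, (A,nl_idx)→23600 …(+2); best=4800 via (A,hash)
  {DE}: card=800; try (E,nl_idx)→1300, (D,hash)→1400, (D,nl_idx)→3600, (E,merge)→4400, (D,merge)→4750, (E,hash)→7300 …(+2); best=1300 via (E,nl_idx)
  {CE}: card=12000; try (C,hash)→6200, (E,merge)→7300, (C,merge)→7400, (E,hash)→7800, (E,nl_idx)→15000, (C,nl_idx)→16000 …(+2); best=6200 via (C,hash)
  {BD}: card=240; try (B,nl_idx)→640, (D,hash)→840, (D,nl_idx)→1080, (B,merge)→1360, (D,merge)→1430, (B,hash)→1780 …(+2); best=640 via (B,nl_idx)
  {ADE}: card=40000; try (A,hash)→6100, (A,merge)→12350, (D,hash)→25400, (A,nl_idx)→47700, (D,nl_idx)→164800, (A,nl)→201300 …(+2); best=6100 via (A,hash)
  {ACE}: card=600000; try (A,hash)→22200, (C,hash)→30200, (A,merge)→188450, (C,merge)→327800, (A,nl_idx)→702200, (C,nl_idx)→784800 …(+2); best=22200 via (A,hash)
  {CDE}: card=24000; try (C,hash)→7500, (C,merge)→13100, (D,hash)→18800, (C,nl_idx)→32500, (D,nl_idx)→102200, (D,merge)→186550 …(+2); best=7500 via (C,hash)
  {BDE}: card=3840; try (B,hash)→3780, (E,nl_idx)→6640, (E,merge)→6800, (E,hash)→8080, (B,nl_idx)→10740, (B,merge)→11060 …(+2); best=3780 via (B,hash)
  {ACDE}: card=1200000; try (A,hash)→35500, (C,hash)→51500, (A,merge)→393750, (D,hash)→622800, (C,merge)→689100, (A,nl_idx)→1399500 …(+6); best=35500 via (A,hash)
  {ABDE}: card=192000; try (A,hash)→11620, (B,hash)→47780, (A,merge)→55950, (A,nl_idx)→226500, (B,nl_idx)→478100, (B,merge)→687060 …(+2); best=11620 via (A,hash)
  {BCDE}: card=115200; try (C,hash)→13020, (B,hash)→33180, (C,merge)→56700, (C,nl_idx)→153540, (B,nl_idx)→290700, (B,merge)→392460 …(+2); best=13020 via (C,hash)
  {ABCDE}: card=5760000; try (A,hash)→132220, (C,hash)→209020, (B,hash)→1237180, (A,merge)→2088870, (C,merge)→3662620, (A,nl_idx)→6694620 …(+6); best=132220 via (A,hash)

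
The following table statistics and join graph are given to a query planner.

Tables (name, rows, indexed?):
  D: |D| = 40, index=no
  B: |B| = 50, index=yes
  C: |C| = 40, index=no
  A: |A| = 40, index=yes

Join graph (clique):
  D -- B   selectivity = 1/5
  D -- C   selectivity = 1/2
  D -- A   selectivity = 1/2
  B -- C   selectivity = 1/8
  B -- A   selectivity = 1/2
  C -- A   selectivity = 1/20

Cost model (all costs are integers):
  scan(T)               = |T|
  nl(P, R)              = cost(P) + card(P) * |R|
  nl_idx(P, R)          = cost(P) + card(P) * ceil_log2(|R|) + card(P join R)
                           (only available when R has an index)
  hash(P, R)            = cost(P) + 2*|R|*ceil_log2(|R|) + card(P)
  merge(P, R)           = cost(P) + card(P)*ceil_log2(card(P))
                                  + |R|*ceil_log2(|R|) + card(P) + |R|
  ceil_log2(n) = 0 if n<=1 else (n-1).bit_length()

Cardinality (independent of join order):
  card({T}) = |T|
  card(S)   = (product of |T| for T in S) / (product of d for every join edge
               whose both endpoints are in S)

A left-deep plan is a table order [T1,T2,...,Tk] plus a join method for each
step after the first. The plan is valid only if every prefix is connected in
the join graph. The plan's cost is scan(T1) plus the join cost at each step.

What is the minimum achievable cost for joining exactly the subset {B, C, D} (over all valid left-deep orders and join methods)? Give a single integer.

Selinger DP over subsets of {B,C,D}:
  {D}: scan cost=40, card=40
  {B}: scan cost=50, card=50
  {C}: scan cost=40, card=40
  {BD}: card=400; try (D,hash)→580, (B,merge)→670, (D,merge)→680, (B,hash)→680, (B,nl_idx)→680, (B,nl)→2040 …(+1); best=580 via (D,hash)
  {CD}: card=800; try (D,hash)→560, (C,hash)→560, (D,merge)→600, (C,merge)→600, (D,nl)→1640, (C,nl)→1640; best=560 via (D,hash)
  {BC}: card=250; try (B,nl_idx)→530, (C,hash)→580, (B,merge)→670, (C,merge)→680, (B,hash)→680, (B,nl)→2040 …(+1); best=530 via (B,nl_idx)
  {BCD}: card=1000; try (D,hash)→1260, (C,hash)→1460, (B,hash)→1960, (D,merge)→3060, (C,merge)→4860, (B,nl_idx)→6360 …(+4); best=1260 via (D,hash)

1260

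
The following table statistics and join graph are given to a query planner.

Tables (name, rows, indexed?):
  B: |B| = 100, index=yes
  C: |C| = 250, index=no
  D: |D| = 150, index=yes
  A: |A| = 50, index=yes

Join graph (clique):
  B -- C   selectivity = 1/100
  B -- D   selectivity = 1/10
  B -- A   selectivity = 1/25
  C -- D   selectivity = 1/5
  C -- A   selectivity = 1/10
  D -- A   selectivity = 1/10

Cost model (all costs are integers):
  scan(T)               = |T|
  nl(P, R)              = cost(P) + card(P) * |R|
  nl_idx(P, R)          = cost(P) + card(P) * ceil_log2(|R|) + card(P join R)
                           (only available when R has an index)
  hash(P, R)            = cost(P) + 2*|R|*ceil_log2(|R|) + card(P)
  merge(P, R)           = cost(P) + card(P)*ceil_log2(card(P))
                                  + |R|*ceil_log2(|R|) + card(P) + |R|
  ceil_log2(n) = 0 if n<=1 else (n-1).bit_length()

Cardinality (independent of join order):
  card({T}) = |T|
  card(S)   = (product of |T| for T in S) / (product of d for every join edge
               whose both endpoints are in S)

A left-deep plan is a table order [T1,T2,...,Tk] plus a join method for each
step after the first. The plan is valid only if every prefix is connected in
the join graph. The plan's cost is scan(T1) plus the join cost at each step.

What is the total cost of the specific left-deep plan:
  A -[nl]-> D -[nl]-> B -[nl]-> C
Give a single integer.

step 1: scan A: cost=50, card=50
step 2: join D via nl
    card(P join D) = 50*150/(10) = 750
    cost = 50 + 50*150 = 7550
step 3: join B via nl
    card(P join B) = 750*100/(10*25) = 300
    cost = 7550 + 750*100 = 82550
step 4: join C via nl
    card(P join C) = 300*250/(100*5*10) = 15
    cost = 82550 + 300*250 = 157550

157550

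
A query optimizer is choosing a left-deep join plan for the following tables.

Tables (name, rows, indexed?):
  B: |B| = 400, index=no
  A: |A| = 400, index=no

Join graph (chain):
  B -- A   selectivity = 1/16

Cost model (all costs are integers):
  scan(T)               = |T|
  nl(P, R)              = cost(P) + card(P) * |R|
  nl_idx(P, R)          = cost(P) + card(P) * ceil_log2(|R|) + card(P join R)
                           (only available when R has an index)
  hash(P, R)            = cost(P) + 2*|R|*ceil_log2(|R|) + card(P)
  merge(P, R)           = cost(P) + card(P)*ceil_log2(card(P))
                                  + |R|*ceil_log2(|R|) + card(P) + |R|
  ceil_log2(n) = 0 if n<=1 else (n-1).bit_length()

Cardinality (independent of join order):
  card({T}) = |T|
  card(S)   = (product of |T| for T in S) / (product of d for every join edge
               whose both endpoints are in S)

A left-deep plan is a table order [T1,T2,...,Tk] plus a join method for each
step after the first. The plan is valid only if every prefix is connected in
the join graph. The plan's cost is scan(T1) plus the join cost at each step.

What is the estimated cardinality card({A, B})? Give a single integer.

Tables in S: A(400), B(400)
Edges inside S: B-A(d=16)
numerator = 400 * 400 = 160000
denominator = 16 = 16
card(S) = 160000 / 16 = 10000

10000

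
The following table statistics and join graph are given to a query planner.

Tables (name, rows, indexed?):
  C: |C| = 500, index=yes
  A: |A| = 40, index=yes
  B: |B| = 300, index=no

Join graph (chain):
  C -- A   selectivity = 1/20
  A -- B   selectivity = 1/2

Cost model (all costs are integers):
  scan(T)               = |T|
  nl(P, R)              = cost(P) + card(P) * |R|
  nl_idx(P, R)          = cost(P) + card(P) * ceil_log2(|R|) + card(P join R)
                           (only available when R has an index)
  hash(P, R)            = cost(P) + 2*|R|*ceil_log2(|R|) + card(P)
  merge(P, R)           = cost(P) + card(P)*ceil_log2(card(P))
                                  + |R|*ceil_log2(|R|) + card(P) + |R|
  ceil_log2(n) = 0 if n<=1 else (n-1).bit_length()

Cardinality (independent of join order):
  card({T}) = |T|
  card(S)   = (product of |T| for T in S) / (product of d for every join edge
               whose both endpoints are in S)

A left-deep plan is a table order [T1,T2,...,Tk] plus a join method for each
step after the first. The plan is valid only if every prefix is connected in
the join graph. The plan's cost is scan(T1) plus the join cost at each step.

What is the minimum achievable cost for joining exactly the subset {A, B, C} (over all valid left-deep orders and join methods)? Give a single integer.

7800

Selinger DP over subsets of {A,B,C}:
  {C}: scan cost=500, card=500
  {A}: scan cost=40, card=40
  {B}: scan cost=300, card=300
  {AC}: card=1000; try (C,nl_idx)→1400, (A,hash)→1480, (A,nl_idx)→4500, (C,merge)→5320, (A,merge)→5780, (C,hash)→9080 …(+2); best=1400 via (C,nl_idx)
  {AB}: card=6000; try (A,hash)→1080, (B,merge)→3320, (A,merge)→3580, (B,hash)→5480, (A,nl_idx)→8100, (B,nl)→12040 …(+1); best=1080 via (A,hash)
  {ABC}: card=150000; try (B,hash)→7800, (B,merge)→15400, (C,hash)→16080, (C,merge)→90080, (C,nl_idx)→205080, (B,nl)→301400 …(+1); best=7800 via (B,hash)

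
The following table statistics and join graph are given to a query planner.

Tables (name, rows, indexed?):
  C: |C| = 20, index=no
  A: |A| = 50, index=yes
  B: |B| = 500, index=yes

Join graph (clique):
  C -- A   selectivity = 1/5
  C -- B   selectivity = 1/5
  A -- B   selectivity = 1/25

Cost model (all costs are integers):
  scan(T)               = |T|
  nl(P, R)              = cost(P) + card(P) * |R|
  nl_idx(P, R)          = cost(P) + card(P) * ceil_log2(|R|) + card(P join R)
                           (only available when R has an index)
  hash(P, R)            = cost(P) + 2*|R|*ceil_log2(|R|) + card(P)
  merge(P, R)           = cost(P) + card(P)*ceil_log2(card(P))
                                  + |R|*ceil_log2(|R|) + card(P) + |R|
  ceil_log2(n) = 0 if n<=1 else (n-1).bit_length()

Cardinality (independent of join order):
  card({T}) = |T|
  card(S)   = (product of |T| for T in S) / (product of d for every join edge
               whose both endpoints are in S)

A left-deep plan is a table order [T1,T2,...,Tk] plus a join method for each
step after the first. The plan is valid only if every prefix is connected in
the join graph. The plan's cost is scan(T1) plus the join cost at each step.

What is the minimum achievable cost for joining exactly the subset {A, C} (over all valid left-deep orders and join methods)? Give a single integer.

300

Selinger DP over subsets of {A,C}:
  {C}: scan cost=20, card=20
  {A}: scan cost=50, card=50
  {AC}: card=200; try (C,hash)→300, (A,nl_idx)→340, (A,merge)→490, (C,merge)→520, (A,hash)→640, (A,nl)→1020 …(+1); best=300 via (C,hash)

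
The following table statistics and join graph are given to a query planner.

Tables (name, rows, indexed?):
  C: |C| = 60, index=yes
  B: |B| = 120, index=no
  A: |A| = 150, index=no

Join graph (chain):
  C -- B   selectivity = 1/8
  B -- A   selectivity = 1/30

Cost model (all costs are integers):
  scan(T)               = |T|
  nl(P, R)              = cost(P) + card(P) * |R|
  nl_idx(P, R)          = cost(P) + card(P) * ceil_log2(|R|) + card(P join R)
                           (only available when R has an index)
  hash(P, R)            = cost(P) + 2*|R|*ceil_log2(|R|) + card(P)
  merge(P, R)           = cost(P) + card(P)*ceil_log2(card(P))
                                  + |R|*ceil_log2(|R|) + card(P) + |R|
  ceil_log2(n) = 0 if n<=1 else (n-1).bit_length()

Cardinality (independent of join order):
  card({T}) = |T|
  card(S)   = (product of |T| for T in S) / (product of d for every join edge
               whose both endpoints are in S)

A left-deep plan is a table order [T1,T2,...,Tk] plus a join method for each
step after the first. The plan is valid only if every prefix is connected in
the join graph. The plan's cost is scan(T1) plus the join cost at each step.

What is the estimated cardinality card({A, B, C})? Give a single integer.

Tables in S: A(150), B(120), C(60)
Edges inside S: C-B(d=8), B-A(d=30)
numerator = 150 * 120 * 60 = 1080000
denominator = 8 * 30 = 240
card(S) = 1080000 / 240 = 4500

4500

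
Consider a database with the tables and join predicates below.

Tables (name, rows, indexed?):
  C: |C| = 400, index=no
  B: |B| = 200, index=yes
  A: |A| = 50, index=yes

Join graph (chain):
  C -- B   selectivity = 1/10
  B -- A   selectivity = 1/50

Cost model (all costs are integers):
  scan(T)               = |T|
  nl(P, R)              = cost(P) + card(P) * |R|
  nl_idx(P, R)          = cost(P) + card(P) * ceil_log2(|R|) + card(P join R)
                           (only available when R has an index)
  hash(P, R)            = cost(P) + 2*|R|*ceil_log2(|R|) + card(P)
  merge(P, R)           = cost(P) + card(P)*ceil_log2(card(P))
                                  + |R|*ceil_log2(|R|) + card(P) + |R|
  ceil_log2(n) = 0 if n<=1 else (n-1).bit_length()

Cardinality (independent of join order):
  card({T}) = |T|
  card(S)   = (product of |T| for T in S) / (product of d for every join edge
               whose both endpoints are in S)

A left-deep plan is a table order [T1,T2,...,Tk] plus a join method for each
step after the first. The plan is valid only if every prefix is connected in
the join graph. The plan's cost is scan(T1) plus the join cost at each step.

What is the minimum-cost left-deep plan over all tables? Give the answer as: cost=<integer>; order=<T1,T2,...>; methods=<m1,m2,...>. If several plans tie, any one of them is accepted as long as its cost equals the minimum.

cost=6450; order=A,B,C; methods=nl_idx,merge

Selinger DP (subsets sized 1..n):
  {C}: scan cost=400, card=400
  {B}: scan cost=200, card=200
  {A}: scan cost=50, card=50
  {BC}: card=8000; try (B,hash)→4000, (C,merge)→6000, (B,merge)→6200, (C,hash)→7600, (B,nl_idx)→11600, (C,nl)→80200 …(+1); best=4000 via (B,hash)
  {AB}: card=200; try (B,nl_idx)→650, (A,hash)→1000, (A,nl_idx)→1600, (B,merge)→2200, (A,merge)→2350, (B,hash)→3300 …(+2); best=650 via (B,nl_idx)
  {ABC}: card=8000; try (C,merge)→6450, (C,hash)→8050, (A,hash)→12600, (A,nl_idx)→60000, (C,nl)→80650, (A,merge)→116350 …(+1); best=6450 via (C,merge)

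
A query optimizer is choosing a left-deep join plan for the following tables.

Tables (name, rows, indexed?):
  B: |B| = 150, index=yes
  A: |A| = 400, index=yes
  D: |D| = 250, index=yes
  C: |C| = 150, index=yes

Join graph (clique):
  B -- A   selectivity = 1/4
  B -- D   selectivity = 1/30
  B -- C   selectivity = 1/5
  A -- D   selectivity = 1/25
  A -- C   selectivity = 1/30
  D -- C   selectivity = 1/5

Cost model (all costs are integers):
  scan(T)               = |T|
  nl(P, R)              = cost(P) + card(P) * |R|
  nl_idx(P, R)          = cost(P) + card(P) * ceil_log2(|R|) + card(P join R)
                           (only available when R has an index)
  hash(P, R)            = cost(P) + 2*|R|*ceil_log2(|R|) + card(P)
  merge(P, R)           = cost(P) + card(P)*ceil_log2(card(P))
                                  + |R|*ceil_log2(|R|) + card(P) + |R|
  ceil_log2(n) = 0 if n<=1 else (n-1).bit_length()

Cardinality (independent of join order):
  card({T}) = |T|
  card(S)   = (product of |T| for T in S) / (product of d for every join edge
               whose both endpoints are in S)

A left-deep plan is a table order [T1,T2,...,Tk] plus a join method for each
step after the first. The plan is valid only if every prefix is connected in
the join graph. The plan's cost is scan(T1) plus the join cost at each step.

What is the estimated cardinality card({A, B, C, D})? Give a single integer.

1000

Tables in S: A(400), B(150), C(150), D(250)
Edges inside S: B-A(d=4), B-D(d=30), B-C(d=5), A-D(d=25), A-C(d=30), D-C(d=5)
numerator = 400 * 150 * 150 * 250 = 2250000000
denominator = 4 * 30 * 5 * 25 * 30 * 5 = 2250000
card(S) = 2250000000 / 2250000 = 1000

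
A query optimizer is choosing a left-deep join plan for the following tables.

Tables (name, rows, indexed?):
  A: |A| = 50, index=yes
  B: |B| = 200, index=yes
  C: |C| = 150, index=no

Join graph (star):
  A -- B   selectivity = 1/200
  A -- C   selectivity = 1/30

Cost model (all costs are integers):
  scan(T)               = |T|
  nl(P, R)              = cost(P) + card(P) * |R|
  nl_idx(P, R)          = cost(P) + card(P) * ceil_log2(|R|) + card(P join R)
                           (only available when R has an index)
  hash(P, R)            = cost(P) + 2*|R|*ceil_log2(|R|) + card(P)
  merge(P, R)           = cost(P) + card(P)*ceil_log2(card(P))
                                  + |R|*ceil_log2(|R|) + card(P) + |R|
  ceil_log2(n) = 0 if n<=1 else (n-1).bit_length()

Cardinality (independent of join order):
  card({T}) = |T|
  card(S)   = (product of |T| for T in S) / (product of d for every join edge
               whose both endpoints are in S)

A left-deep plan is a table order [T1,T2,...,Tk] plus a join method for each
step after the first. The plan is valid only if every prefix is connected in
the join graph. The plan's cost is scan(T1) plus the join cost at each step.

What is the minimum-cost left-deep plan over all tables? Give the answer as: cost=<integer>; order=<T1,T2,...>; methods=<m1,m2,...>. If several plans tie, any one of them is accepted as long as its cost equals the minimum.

Selinger DP (subsets sized 1..n):
  {A}: scan cost=50, card=50
  {B}: scan cost=200, card=200
  {C}: scan cost=150, card=150
  {AB}: card=50; try (B,nl_idx)→500, (A,hash)→1000, (A,nl_idx)→1450, (B,merge)→2200, (A,merge)→2350, (B,hash)→3300 …(+2); best=500 via (B,nl_idx)
  {AC}: card=250; try (A,hash)→900, (A,nl_idx)→1300, (C,merge)→1750, (A,merge)→1850, (C,hash)→2500, (C,nl)→7550 …(+1); best=900 via (A,hash)
  {ABC}: card=250; try (C,merge)→2200, (C,hash)→2950, (B,nl_idx)→3150, (B,hash)→4350, (B,merge)→4950, (C,nl)→8000 …(+1); best=2200 via (C,merge)

cost=2200; order=A,B,C; methods=nl_idx,merge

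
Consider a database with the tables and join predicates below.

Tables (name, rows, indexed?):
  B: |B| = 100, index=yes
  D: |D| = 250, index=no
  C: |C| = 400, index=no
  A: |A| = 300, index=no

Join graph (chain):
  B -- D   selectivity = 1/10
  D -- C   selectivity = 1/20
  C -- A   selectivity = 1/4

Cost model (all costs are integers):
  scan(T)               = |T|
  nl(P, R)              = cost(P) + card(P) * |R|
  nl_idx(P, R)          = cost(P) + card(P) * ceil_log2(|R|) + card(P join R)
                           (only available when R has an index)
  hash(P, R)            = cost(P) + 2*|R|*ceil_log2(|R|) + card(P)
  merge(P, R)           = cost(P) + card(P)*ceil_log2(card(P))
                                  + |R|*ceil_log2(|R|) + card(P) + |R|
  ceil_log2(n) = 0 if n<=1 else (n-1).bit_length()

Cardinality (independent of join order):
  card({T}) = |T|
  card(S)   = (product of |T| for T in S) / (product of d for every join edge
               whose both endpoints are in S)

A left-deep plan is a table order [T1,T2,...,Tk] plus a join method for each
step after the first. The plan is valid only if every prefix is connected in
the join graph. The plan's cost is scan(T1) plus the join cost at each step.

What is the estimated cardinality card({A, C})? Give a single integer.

Tables in S: A(300), C(400)
Edges inside S: C-A(d=4)
numerator = 300 * 400 = 120000
denominator = 4 = 4
card(S) = 120000 / 4 = 30000

30000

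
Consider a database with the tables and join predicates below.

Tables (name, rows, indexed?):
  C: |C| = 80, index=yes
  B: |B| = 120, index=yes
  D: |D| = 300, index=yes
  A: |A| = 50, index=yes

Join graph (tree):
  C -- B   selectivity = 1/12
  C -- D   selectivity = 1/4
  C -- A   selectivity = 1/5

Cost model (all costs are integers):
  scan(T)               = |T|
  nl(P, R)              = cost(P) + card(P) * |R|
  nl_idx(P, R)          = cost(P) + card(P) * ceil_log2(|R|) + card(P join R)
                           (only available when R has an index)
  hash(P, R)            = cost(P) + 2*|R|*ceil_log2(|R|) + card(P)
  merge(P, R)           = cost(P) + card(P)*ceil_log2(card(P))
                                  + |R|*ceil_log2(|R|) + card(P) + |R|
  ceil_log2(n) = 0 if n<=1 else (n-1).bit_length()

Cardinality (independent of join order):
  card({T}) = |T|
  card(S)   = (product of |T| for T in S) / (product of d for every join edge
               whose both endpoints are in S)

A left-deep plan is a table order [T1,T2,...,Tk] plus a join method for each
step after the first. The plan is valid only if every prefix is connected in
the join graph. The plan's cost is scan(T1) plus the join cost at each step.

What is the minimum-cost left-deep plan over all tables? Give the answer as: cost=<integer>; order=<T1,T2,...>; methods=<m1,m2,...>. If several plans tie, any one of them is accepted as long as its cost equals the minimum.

cost=16160; order=B,C,A,D; methods=hash,hash,hash

Selinger DP (subsets sized 1..n):
  {C}: scan cost=80, card=80
  {B}: scan cost=120, card=120
  {D}: scan cost=300, card=300
  {A}: scan cost=50, card=50
  {BC}: card=800; try (C,hash)→1360, (B,nl_idx)→1440, (B,merge)→1680, (C,merge)→1720, (C,nl_idx)→1760, (B,hash)→1840 …(+2); best=1360 via (C,hash)
  {CD}: card=6000; try (C,hash)→1720, (D,merge)→3720, (C,merge)→3940, (D,hash)→5560, (D,nl_idx)→6800, (C,nl_idx)→8400 …(+2); best=1720 via (C,hash)
  {AC}: card=800; try (A,hash)→760, (C,merge)→1040, (A,merge)→1070, (C,nl_idx)→1200, (C,hash)→1220, (A,nl_idx)→1360 …(+2); best=760 via (A,hash)
  {BCD}: card=60000; try (D,hash)→7560, (B,hash)→9400, (D,merge)→13160, (D,nl_idx)→68560, (B,merge)→86680, (B,nl_idx)→103720 …(+2); best=7560 via (D,hash)
  {ABC}: card=8000; try (A,hash)→2760, (B,hash)→3240, (A,merge)→10510, (B,merge)→10520, (A,nl_idx)→14160, (B,nl_idx)→14360 …(+2); best=2760 via (A,hash)
  {ACD}: card=60000; try (D,hash)→6960, (A,hash)→8320, (D,merge)→12560, (D,nl_idx)→67960, (A,merge)→86070, (A,nl_idx)→97720 …(+2); best=6960 via (D,hash)
  {ABCD}: card=600000; try (D,hash)→16160, (A,hash)→68160, (B,hash)→68640, (D,merge)→117760, (D,nl_idx)→674760, (A,nl_idx)→967560 …(+6); best=16160 via (D,hash)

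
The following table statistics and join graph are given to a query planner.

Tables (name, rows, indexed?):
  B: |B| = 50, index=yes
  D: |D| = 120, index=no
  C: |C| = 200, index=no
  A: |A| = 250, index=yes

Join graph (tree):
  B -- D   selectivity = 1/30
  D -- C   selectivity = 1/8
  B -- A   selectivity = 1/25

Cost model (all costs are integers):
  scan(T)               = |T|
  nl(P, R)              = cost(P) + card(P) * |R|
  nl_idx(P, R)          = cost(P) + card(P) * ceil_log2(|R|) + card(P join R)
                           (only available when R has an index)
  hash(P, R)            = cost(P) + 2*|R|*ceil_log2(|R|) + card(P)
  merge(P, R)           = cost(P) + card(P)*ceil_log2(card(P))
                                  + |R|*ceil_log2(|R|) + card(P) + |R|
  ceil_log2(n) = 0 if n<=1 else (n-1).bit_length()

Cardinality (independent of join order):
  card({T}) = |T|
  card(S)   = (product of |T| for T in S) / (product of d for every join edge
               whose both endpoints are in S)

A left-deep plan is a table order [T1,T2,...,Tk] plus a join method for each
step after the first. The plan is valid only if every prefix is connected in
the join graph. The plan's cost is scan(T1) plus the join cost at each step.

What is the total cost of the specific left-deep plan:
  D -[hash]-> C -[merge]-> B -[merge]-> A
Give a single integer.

115040

step 1: scan D: cost=120, card=120
step 2: join C via hash
    card(P join C) = 120*200/(8) = 3000
    cost = 120 + 2*200*8 + 120 = 3440
step 3: join B via merge
    card(P join B) = 3000*50/(30) = 5000
    cost = 3440 + 3000*12 + 50*6 + 3000 + 50 = 42790
step 4: join A via merge
    card(P join A) = 5000*250/(25) = 50000
    cost = 42790 + 5000*13 + 250*8 + 5000 + 250 = 115040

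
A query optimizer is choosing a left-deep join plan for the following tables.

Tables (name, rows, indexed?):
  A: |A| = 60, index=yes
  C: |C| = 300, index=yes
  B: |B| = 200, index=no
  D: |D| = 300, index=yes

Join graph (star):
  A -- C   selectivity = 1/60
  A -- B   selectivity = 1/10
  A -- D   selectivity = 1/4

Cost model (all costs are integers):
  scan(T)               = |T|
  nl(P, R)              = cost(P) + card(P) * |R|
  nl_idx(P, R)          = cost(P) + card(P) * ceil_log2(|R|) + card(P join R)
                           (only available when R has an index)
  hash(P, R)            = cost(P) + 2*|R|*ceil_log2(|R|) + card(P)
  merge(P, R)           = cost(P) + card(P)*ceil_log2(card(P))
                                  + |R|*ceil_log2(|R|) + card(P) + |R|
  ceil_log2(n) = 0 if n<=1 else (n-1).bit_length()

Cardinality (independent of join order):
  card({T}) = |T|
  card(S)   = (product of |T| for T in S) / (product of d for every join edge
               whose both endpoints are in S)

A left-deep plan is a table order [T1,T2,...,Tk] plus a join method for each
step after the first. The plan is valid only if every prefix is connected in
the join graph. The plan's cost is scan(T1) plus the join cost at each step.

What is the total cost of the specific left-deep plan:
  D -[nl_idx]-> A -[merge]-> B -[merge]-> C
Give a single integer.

1694400

step 1: scan D: cost=300, card=300
step 2: join A via nl_idx
    card(P join A) = 300*60/(4) = 4500
    cost = 300 + 300*6 + 4500 = 6600
step 3: join B via merge
    card(P join B) = 4500*200/(10) = 90000
    cost = 6600 + 4500*13 + 200*8 + 4500 + 200 = 71400
step 4: join C via merge
    card(P join C) = 90000*300/(60) = 450000
    cost = 71400 + 90000*17 + 300*9 + 90000 + 300 = 1694400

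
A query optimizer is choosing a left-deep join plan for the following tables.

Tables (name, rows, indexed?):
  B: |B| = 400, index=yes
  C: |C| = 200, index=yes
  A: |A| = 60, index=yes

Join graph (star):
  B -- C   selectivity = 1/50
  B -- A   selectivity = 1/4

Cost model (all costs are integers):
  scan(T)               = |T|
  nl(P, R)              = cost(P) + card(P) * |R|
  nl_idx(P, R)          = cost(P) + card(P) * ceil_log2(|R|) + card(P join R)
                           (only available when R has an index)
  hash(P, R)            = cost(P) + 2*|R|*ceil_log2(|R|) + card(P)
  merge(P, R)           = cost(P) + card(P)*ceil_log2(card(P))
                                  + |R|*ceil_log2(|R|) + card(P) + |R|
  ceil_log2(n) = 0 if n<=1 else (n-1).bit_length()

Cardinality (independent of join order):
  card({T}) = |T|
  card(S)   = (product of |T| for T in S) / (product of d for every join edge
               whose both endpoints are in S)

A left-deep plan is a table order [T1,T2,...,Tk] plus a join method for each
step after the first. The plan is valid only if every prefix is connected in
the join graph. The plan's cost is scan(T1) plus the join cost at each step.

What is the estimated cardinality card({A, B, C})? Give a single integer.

24000

Tables in S: A(60), B(400), C(200)
Edges inside S: B-C(d=50), B-A(d=4)
numerator = 60 * 400 * 200 = 4800000
denominator = 50 * 4 = 200
card(S) = 4800000 / 200 = 24000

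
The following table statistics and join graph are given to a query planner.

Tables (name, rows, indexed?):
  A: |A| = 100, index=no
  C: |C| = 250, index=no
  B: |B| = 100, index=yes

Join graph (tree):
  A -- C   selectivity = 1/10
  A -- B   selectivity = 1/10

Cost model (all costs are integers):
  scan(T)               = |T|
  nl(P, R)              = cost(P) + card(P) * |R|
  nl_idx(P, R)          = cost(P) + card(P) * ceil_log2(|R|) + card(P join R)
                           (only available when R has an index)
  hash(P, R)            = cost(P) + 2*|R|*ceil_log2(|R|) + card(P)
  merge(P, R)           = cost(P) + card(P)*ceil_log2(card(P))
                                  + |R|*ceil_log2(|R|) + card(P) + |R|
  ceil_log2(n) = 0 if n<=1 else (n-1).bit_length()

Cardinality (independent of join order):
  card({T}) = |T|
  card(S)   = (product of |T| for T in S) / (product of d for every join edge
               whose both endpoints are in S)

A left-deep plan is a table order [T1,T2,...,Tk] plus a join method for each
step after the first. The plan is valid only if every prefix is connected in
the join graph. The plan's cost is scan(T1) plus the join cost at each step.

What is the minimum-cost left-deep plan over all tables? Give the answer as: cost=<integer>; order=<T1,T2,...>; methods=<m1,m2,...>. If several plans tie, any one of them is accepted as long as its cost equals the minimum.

Selinger DP (subsets sized 1..n):
  {A}: scan cost=100, card=100
  {C}: scan cost=250, card=250
  {B}: scan cost=100, card=100
  {AC}: card=2500; try (A,hash)→1900, (C,merge)→3150, (A,merge)→3300, (C,hash)→4200, (C,nl)→25100, (A,nl)→25250; best=1900 via (A,hash)
  {AB}: card=1000; try (B,hash)→1600, (A,hash)→1600, (B,merge)→1700, (A,merge)→1700, (B,nl_idx)→1800, (B,nl)→10100 …(+1); best=1600 via (B,hash)
  {ABC}: card=25000; try (B,hash)→5800, (C,hash)→6600, (C,merge)→14850, (B,merge)→35200, (B,nl_idx)→44400, (C,nl)→251600 …(+1); best=5800 via (B,hash)

cost=5800; order=C,A,B; methods=hash,hash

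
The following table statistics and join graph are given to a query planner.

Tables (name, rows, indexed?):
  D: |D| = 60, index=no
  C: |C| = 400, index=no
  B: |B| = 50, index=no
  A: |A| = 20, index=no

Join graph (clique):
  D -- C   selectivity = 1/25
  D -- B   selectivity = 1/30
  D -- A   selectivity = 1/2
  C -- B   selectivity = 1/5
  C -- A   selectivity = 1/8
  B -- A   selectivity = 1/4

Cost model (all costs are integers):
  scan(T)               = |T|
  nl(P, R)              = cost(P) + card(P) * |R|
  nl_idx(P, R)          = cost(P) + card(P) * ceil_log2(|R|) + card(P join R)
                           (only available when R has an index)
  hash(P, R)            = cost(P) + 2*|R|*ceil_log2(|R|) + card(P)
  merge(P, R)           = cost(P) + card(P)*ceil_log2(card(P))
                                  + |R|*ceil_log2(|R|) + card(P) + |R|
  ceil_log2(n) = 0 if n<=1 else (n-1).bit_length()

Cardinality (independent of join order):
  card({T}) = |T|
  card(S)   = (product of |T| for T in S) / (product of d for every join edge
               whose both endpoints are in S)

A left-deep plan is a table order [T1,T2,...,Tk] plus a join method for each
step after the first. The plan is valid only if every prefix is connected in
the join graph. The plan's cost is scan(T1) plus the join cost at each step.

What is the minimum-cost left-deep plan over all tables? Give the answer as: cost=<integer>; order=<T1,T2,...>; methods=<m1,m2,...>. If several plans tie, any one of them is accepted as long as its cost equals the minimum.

cost=3600; order=C,D,B,A; methods=hash,hash,hash

Selinger DP (subsets sized 1..n):
  {D}: scan cost=60, card=60
  {C}: scan cost=400, card=400
  {B}: scan cost=50, card=50
  {A}: scan cost=20, card=20
  {CD}: card=960; try (D,hash)→1520, (C,merge)→4480, (D,merge)→4820, (C,hash)→7320, (C,nl)→24060, (D,nl)→24400; best=1520 via (D,hash)
  {BD}: card=100; try (B,hash)→720, (D,hash)→820, (D,merge)→820, (B,merge)→830, (D,nl)→3050, (B,nl)→3060; best=720 via (B,hash)
  {AD}: card=600; try (A,hash)→320, (D,merge)→560, (A,merge)→600, (D,hash)→760, (D,nl)→1220, (A,nl)→1260; best=320 via (A,hash)
  {BC}: card=4000; try (B,hash)→1400, (C,merge)→4400, (B,merge)→4750, (C,hash)→7300, (C,nl)→20050, (B,nl)→20400; best=1400 via (B,hash)
  {AC}: card=1000; try (A,hash)→1000, (C,merge)→4140, (A,merge)→4520, (C,hash)→7240, (C,nl)→8020, (A,nl)→8400; best=1000 via (A,hash)
  {AB}: card=250; try (A,hash)→300, (B,merge)→490, (A,merge)→520, (B,hash)→640, (B,nl)→1020, (A,nl)→1050; best=300 via (A,hash)
  {BCD}: card=320; try (B,hash)→3080, (C,merge)→5520, (D,hash)→6120, (C,hash)→8020, (B,merge)→12430, (C,nl)→40720 …(+3); best=3080 via (B,hash)
  {ACD}: card=1200; try (A,hash)→2680, (D,hash)→2720, (C,hash)→8120, (C,merge)→10920, (A,merge)→12200, (D,merge)→12420 …(+3); best=2680 via (A,hash)
  {ABD}: card=250; try (A,hash)→1020, (D,hash)→1270, (B,hash)→1520, (A,merge)→1640, (A,nl)→2720, (D,merge)→2970 …(+3); best=1020 via (A,hash)
  {ABC}: card=2500; try (B,hash)→2600, (A,hash)→5600, (C,merge)→6550, (C,hash)→7750, (B,merge)→12350, (B,nl)→51000 …(+3); best=2600 via (B,hash)
  {ABCD}: card=100; try (A,hash)→3600, (B,hash)→4480, (D,hash)→5820, (A,merge)→6400, (C,merge)→7270, (C,hash)→8470 …(+6); best=3600 via (A,hash)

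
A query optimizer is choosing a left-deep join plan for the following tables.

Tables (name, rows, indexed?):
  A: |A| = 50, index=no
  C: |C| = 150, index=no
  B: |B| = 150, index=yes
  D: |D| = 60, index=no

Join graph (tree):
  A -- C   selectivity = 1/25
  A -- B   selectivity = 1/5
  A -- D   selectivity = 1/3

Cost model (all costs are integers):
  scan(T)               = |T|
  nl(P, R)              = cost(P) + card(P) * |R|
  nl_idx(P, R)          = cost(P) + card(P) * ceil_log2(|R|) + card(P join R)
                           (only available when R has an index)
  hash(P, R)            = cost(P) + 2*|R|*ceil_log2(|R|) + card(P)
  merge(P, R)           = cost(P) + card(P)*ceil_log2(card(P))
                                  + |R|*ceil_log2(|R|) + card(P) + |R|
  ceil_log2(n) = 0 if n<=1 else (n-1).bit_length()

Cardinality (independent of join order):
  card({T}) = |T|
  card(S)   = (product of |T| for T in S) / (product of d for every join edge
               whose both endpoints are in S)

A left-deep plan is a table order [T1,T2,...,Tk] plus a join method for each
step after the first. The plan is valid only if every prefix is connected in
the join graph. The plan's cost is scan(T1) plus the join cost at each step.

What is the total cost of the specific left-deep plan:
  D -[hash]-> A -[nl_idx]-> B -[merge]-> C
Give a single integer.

520070

step 1: scan D: cost=60, card=60
step 2: join A via hash
    card(P join A) = 60*50/(3) = 1000
    cost = 60 + 2*50*6 + 60 = 720
step 3: join B via nl_idx
    card(P join B) = 1000*150/(5) = 30000
    cost = 720 + 1000*8 + 30000 = 38720
step 4: join C via merge
    card(P join C) = 30000*150/(25) = 180000
    cost = 38720 + 30000*15 + 150*8 + 30000 + 150 = 520070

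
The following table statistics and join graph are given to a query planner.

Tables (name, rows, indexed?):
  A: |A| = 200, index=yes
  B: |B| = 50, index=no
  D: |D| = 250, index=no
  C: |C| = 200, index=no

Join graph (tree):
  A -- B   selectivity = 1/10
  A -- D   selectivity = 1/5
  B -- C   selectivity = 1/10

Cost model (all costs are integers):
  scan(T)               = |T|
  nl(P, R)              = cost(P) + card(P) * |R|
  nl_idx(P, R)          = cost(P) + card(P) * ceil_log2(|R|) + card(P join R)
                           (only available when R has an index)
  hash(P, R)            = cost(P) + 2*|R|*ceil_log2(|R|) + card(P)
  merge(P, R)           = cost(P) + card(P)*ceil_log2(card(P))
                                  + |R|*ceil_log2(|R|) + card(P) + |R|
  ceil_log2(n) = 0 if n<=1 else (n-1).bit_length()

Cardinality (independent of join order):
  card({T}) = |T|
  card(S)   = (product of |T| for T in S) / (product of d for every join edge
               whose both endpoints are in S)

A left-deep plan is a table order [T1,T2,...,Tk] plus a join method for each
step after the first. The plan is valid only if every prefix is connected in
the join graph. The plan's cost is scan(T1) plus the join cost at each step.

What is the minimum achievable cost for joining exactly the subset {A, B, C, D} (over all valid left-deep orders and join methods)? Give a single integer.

29200

Selinger DP over subsets of {A,B,C,D}:
  {A}: scan cost=200, card=200
  {B}: scan cost=50, card=50
  {D}: scan cost=250, card=250
  {C}: scan cost=200, card=200
  {AB}: card=1000; try (B,hash)→1000, (A,nl_idx)→1450, (A,merge)→2200, (B,merge)→2350, (A,hash)→3300, (A,nl)→10050 …(+1); best=1000 via (B,hash)
  {AD}: card=10000; try (A,hash)→3700, (D,merge)→4250, (A,merge)→4300, (D,hash)→4400, (A,nl_idx)→12250, (D,nl)→50200 …(+1); best=3700 via (A,hash)
  {BC}: card=1000; try (B,hash)→1000, (C,merge)→2200, (B,merge)→2350, (C,hash)→3300, (C,nl)→10050, (B,nl)→10200; best=1000 via (B,hash)
  {ABD}: card=50000; try (D,hash)→6000, (D,merge)→14250, (B,hash)→14300, (B,merge)→154050, (D,nl)→251000, (B,nl)→503700; best=6000 via (D,hash)
  {ABC}: card=20000; try (C,hash)→5200, (A,hash)→5200, (C,merge)→13800, (A,merge)→13800, (A,nl_idx)→29000, (C,nl)→201000 …(+1); best=5200 via (C,hash)
  {ABCD}: card=1000000; try (D,hash)→29200, (C,hash)→59200, (D,merge)→327450, (C,merge)→857800, (D,nl)→5005200, (C,nl)→10006000; best=29200 via (D,hash)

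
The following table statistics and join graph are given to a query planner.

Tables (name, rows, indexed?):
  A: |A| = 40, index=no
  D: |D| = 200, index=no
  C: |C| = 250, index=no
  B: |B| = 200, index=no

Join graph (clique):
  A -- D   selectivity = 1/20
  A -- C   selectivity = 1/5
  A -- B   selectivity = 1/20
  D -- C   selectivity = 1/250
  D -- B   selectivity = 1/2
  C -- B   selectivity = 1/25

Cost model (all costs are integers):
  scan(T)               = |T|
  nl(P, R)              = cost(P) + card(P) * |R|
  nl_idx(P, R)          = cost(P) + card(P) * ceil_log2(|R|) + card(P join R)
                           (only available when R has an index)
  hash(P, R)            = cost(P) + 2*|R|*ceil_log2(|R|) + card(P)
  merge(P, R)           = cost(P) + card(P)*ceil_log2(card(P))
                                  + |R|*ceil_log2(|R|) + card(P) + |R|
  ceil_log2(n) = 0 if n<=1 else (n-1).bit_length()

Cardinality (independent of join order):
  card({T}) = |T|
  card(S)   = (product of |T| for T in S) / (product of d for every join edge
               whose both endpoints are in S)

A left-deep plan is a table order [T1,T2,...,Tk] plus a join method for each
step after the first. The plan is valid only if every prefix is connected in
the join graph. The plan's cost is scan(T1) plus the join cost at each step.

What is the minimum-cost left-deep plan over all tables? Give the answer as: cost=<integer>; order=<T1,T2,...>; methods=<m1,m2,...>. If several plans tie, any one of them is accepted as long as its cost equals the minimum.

cost=6820; order=C,D,A,B; methods=hash,hash,merge

Selinger DP (subsets sized 1..n):
  {A}: scan cost=40, card=40
  {D}: scan cost=200, card=200
  {C}: scan cost=250, card=250
  {B}: scan cost=200, card=200
  {AD}: card=400; try (A,hash)→880, (D,merge)→2120, (A,merge)→2280, (D,hash)→3280, (D,nl)→8040, (A,nl)→8200; best=880 via (A,hash)
  {AC}: card=2000; try (A,hash)→980, (C,merge)→2570, (A,merge)→2780, (C,hash)→4080, (C,nl)→10040, (A,nl)→10250; best=980 via (A,hash)
  {AB}: card=400; try (A,hash)→880, (B,merge)→2120, (A,merge)→2280, (B,hash)→3280, (B,nl)→8040, (A,nl)→8200; best=880 via (A,hash)
  {CD}: card=200; try (D,hash)→3700, (C,merge)→4250, (D,merge)→4300, (C,hash)→4400, (C,nl)→50200, (D,nl)→50250; best=3700 via (D,hash)
  {BD}: card=20000; try (D,hash)→3600, (B,hash)→3600, (D,merge)→3800, (B,merge)→3800, (D,nl)→40200, (B,nl)→40200; best=3600 via (D,hash)
  {BC}: card=2000; try (B,hash)→3700, (C,merge)→4250, (B,merge)→4300, (C,hash)→4400, (C,nl)→50200, (B,nl)→50250; best=3700 via (B,hash)
  {ACD}: card=80; try (A,hash)→4380, (C,hash)→5280, (A,merge)→5780, (D,hash)→6180, (C,merge)→7130, (A,nl)→11700 …(+3); best=4380 via (A,hash)
  {ABD}: card=2000; try (D,hash)→4480, (B,hash)→4480, (D,merge)→6680, (B,merge)→6680, (A,hash)→24080, (D,nl)→80880 …(+3); best=4480 via (D,hash)
  {ABC}: card=800; try (C,hash)→5280, (B,hash)→6180, (A,hash)→6180, (C,merge)→7130, (B,merge)→26780, (A,merge)→27980 …(+3); best=5280 via (C,hash)
  {BCD}: card=800; try (B,hash)→7100, (B,merge)→7300, (D,hash)→8900, (C,hash)→27600, (D,merge)→29500, (B,nl)→43700 …(+3); best=7100 via (B,hash)
  {ABCD}: card=16; try (B,merge)→6820, (B,hash)→7660, (A,hash)→8380, (D,hash)→9280, (C,hash)→10480, (D,merge)→15880 …(+6); best=6820 via (B,merge)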